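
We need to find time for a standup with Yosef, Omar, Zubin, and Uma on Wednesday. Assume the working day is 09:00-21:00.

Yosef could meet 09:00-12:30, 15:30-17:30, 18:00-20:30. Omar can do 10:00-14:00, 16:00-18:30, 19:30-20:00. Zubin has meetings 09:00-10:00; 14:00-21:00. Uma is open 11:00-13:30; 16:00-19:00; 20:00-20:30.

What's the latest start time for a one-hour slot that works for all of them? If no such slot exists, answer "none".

Yosef free: 09:00-12:30, 15:30-17:30, 18:00-20:30.
Omar free: 10:00-14:00, 16:00-18:30, 19:30-20:00.
Zubin free: 10:00-14:00 (invert busy blocks within the working day).
Uma free: 11:00-13:30, 16:00-19:00, 20:00-20:30.
Yosef ∩ Omar: 10:00-12:30, 16:00-17:30, 18:00-18:30, 19:30-20:00.
Yosef ∩ Omar ∩ Zubin: 10:00-12:30.
Yosef ∩ Omar ∩ Zubin ∩ Uma: 11:00-12:30.
Those are the intersection windows.
The last common window of at least 60 minutes is 11:00-12:30; a 60-minute meeting can start as late as 11:30 and still end by 12:30.

11:30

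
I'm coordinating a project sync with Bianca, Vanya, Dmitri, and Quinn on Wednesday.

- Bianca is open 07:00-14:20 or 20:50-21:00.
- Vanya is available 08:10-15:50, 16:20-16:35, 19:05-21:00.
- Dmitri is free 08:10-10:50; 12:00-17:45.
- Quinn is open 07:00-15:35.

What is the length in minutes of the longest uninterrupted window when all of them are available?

Bianca ∩ Vanya: 08:10-14:20, 20:50-21:00.
Bianca ∩ Vanya ∩ Dmitri: 08:10-10:50, 12:00-14:20.
Bianca ∩ Vanya ∩ Dmitri ∩ Quinn: 08:10-10:50, 12:00-14:20.
So the common availability across everyone is 08:10-10:50, 12:00-14:20.
The longest is 08:10-10:50 at 160 minutes.

160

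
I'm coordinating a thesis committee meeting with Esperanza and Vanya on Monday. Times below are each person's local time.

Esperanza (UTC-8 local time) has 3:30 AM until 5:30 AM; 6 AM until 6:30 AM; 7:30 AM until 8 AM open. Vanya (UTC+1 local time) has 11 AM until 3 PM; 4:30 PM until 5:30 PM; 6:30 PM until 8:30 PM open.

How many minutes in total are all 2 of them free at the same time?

150

Esperanza in UTC: 11:30-13:30, 14:00-14:30, 15:30-16:00 (add 8h to convert from UTC-8).
Vanya in UTC: 10:00-14:00, 15:30-16:30, 17:30-19:30 (subtract 1h to convert from UTC+1).
Esperanza ∩ Vanya: 11:30-13:30, 15:30-16:00.
Summing the common windows: 120 + 30 = 150 minutes.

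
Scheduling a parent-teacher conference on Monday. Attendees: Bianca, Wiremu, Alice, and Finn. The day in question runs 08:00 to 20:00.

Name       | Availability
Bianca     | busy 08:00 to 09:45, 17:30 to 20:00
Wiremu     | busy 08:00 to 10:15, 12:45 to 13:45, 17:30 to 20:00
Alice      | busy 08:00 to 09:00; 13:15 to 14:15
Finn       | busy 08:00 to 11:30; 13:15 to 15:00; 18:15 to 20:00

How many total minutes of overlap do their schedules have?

Bianca free: 09:45-17:30 (invert busy blocks within the working day).
Wiremu free: 10:15-12:45, 13:45-17:30 (invert busy blocks within the working day).
Alice free: 09:00-13:15, 14:15-20:00 (invert busy blocks within the working day).
Finn free: 11:30-13:15, 15:00-18:15 (invert busy blocks within the working day).
Bianca ∩ Wiremu: 10:15-12:45, 13:45-17:30.
Bianca ∩ Wiremu ∩ Alice: 10:15-12:45, 14:15-17:30.
Bianca ∩ Wiremu ∩ Alice ∩ Finn: 11:30-12:45, 15:00-17:30.
Summing the common windows: 75 + 150 = 225 minutes.

225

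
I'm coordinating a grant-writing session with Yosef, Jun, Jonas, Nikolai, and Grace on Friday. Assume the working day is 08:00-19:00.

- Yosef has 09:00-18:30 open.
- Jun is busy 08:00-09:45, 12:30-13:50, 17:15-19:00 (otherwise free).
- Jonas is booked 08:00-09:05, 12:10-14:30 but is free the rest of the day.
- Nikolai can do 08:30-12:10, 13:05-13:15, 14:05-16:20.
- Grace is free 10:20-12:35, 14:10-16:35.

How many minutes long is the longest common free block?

110

Yosef free: 09:00-18:30.
Jun free: 09:45-12:30, 13:50-17:15 (invert busy blocks within the working day).
Jonas free: 09:05-12:10, 14:30-19:00 (invert busy blocks within the working day).
Nikolai free: 08:30-12:10, 13:05-13:15, 14:05-16:20.
Grace free: 10:20-12:35, 14:10-16:35.
Yosef ∩ Jun: 09:45-12:30, 13:50-17:15.
Yosef ∩ Jun ∩ Jonas: 09:45-12:10, 14:30-17:15.
Yosef ∩ Jun ∩ Jonas ∩ Nikolai: 09:45-12:10, 14:30-16:20.
Yosef ∩ Jun ∩ Jonas ∩ Nikolai ∩ Grace: 10:20-12:10, 14:30-16:20.
The longest is 10:20-12:10 at 110 minutes.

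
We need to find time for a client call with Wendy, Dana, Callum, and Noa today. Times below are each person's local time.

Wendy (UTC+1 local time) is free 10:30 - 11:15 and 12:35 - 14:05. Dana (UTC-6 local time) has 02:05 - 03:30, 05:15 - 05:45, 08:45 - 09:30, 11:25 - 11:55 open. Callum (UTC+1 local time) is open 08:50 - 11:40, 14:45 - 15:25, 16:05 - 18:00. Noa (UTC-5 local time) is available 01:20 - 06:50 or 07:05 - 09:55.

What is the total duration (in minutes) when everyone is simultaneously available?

0

Wendy in UTC: 09:30-10:15, 11:35-13:05 (subtract 1h to convert from UTC+1).
Dana in UTC: 08:05-09:30, 11:15-11:45, 14:45-15:30, 17:25-17:55 (add 6h to convert from UTC-6).
Callum in UTC: 07:50-10:40, 13:45-14:25, 15:05-17:00 (subtract 1h to convert from UTC+1).
Noa in UTC: 06:20-11:50, 12:05-14:55 (add 5h to convert from UTC-5).
Wendy ∩ Dana: 11:35-11:45.
Wendy ∩ Dana ∩ Callum: ∅.
Wendy ∩ Dana ∩ Callum ∩ Noa: ∅.
There is no time when everyone is free.
There is no common window, so the total is 0 minutes.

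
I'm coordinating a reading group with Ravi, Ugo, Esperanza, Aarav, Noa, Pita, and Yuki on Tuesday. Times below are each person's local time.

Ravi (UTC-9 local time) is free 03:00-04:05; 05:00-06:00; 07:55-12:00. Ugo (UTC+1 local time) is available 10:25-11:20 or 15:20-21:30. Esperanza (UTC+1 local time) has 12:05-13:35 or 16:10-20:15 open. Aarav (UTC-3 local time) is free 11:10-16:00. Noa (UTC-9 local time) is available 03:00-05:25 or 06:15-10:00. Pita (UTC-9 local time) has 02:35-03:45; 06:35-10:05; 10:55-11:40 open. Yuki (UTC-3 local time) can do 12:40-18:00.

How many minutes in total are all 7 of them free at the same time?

Ravi in UTC: 12:00-13:05, 14:00-15:00, 16:55-21:00 (add 9h to convert from UTC-9).
Ugo in UTC: 09:25-10:20, 14:20-20:30 (subtract 1h to convert from UTC+1).
Esperanza in UTC: 11:05-12:35, 15:10-19:15 (subtract 1h to convert from UTC+1).
Aarav in UTC: 14:10-19:00 (add 3h to convert from UTC-3).
Noa in UTC: 12:00-14:25, 15:15-19:00 (add 9h to convert from UTC-9).
Pita in UTC: 11:35-12:45, 15:35-19:05, 19:55-20:40 (add 9h to convert from UTC-9).
Yuki in UTC: 15:40-21:00 (add 3h to convert from UTC-3).
Ravi ∩ Ugo: 14:20-15:00, 16:55-20:30.
Ravi ∩ Ugo ∩ Esperanza: 16:55-19:15.
Ravi ∩ Ugo ∩ Esperanza ∩ Aarav: 16:55-19:00.
Ravi ∩ Ugo ∩ Esperanza ∩ Aarav ∩ Noa: 16:55-19:00.
Ravi ∩ Ugo ∩ Esperanza ∩ Aarav ∩ Noa ∩ Pita: 16:55-19:00.
Ravi ∩ Ugo ∩ Esperanza ∩ Aarav ∩ Noa ∩ Pita ∩ Yuki: 16:55-19:00.
That's a single block of 125 minutes.

125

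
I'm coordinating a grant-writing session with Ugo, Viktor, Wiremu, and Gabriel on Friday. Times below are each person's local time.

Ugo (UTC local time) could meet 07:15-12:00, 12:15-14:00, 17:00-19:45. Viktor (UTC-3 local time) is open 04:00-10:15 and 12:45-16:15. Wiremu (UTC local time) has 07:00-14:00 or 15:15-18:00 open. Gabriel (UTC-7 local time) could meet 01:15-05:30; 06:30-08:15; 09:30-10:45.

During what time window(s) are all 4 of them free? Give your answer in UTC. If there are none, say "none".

Ugo in UTC: 07:15-12:00, 12:15-14:00, 17:00-19:45.
Viktor in UTC: 07:00-13:15, 15:45-19:15 (add 3h to convert from UTC-3).
Wiremu in UTC: 07:00-14:00, 15:15-18:00.
Gabriel in UTC: 08:15-12:30, 13:30-15:15, 16:30-17:45 (add 7h to convert from UTC-7).
Ugo ∩ Viktor: 07:15-12:00, 12:15-13:15, 17:00-19:15.
Ugo ∩ Viktor ∩ Wiremu: 07:15-12:00, 12:15-13:15, 17:00-18:00.
Ugo ∩ Viktor ∩ Wiremu ∩ Gabriel: 08:15-12:00, 12:15-12:30, 17:00-17:45.

08:15-12:00, 12:15-12:30, 17:00-17:45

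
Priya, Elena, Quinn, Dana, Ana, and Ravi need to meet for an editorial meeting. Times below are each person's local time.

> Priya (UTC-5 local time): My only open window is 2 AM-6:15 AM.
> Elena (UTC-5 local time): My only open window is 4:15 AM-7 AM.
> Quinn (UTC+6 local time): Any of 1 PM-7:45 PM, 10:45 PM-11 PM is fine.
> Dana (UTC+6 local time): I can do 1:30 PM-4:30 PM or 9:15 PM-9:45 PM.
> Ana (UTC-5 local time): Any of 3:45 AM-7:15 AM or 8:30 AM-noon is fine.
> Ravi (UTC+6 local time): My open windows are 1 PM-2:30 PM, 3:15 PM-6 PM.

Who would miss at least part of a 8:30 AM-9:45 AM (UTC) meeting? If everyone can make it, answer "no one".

Ana, Elena, Ravi

Priya in UTC: 07:00-11:15 (add 5h to convert from UTC-5).
Elena in UTC: 09:15-12:00 (add 5h to convert from UTC-5).
Quinn in UTC: 07:00-13:45, 16:45-17:00 (subtract 6h to convert from UTC+6).
Dana in UTC: 07:30-10:30, 15:15-15:45 (subtract 6h to convert from UTC+6).
Ana in UTC: 08:45-12:15, 13:30-17:00 (add 5h to convert from UTC-5).
Ravi in UTC: 07:00-08:30, 09:15-12:00 (subtract 6h to convert from UTC+6).
Priya: free for 08:30-09:45. Elena: not fully free for 08:30-09:45. Quinn: free for 08:30-09:45. Dana: free for 08:30-09:45. Ana: not fully free for 08:30-09:45. Ravi: not fully free for 08:30-09:45.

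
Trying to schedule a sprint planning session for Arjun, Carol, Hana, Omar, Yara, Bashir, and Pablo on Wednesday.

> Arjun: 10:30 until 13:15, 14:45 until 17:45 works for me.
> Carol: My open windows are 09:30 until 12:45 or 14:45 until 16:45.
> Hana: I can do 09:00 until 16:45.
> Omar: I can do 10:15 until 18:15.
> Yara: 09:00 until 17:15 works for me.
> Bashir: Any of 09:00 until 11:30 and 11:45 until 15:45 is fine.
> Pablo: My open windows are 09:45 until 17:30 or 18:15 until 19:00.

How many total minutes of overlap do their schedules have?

Arjun ∩ Carol: 10:30-12:45, 14:45-16:45.
Arjun ∩ Carol ∩ Hana: 10:30-12:45, 14:45-16:45.
Arjun ∩ Carol ∩ Hana ∩ Omar: 10:30-12:45, 14:45-16:45.
Arjun ∩ Carol ∩ Hana ∩ Omar ∩ Yara: 10:30-12:45, 14:45-16:45.
Arjun ∩ Carol ∩ Hana ∩ Omar ∩ Yara ∩ Bashir: 10:30-11:30, 11:45-12:45, 14:45-15:45.
Arjun ∩ Carol ∩ Hana ∩ Omar ∩ Yara ∩ Bashir ∩ Pablo: 10:30-11:30, 11:45-12:45, 14:45-15:45.
Summing the common windows: 60 + 60 + 60 = 180 minutes.

180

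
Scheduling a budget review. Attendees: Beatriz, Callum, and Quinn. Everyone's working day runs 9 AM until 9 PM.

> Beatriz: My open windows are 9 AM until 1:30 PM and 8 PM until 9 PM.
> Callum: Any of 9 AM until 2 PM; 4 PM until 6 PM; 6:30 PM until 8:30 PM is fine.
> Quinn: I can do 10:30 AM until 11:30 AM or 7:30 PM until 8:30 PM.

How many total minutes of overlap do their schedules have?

90

Beatriz ∩ Callum: 09:00-13:30, 20:00-20:30.
Beatriz ∩ Callum ∩ Quinn: 10:30-11:30, 20:00-20:30.
Summing the common windows: 60 + 30 = 90 minutes.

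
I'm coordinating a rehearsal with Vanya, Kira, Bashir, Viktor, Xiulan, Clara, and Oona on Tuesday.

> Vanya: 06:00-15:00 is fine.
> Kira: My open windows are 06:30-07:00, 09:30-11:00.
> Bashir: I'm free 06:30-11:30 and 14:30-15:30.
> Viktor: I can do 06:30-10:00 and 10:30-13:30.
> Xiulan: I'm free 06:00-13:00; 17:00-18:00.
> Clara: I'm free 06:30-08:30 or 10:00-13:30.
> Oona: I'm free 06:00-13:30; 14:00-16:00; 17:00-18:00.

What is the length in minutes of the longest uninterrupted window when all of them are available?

Vanya ∩ Kira: 06:30-07:00, 09:30-11:00.
Vanya ∩ Kira ∩ Bashir: 06:30-07:00, 09:30-11:00.
Vanya ∩ Kira ∩ Bashir ∩ Viktor: 06:30-07:00, 09:30-10:00, 10:30-11:00.
Vanya ∩ Kira ∩ Bashir ∩ Viktor ∩ Xiulan: 06:30-07:00, 09:30-10:00, 10:30-11:00.
Vanya ∩ Kira ∩ Bashir ∩ Viktor ∩ Xiulan ∩ Clara: 06:30-07:00, 10:30-11:00.
Vanya ∩ Kira ∩ Bashir ∩ Viktor ∩ Xiulan ∩ Clara ∩ Oona: 06:30-07:00, 10:30-11:00.
The longest is 06:30-07:00 at 30 minutes.

30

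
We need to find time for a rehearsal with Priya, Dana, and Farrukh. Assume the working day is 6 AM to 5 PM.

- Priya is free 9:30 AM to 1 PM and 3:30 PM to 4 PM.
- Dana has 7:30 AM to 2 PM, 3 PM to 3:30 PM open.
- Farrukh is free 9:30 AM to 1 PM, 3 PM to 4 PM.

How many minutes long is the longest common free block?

Priya ∩ Dana: 09:30-13:00.
Priya ∩ Dana ∩ Farrukh: 09:30-13:00.
The longest is 09:30-13:00 at 210 minutes.

210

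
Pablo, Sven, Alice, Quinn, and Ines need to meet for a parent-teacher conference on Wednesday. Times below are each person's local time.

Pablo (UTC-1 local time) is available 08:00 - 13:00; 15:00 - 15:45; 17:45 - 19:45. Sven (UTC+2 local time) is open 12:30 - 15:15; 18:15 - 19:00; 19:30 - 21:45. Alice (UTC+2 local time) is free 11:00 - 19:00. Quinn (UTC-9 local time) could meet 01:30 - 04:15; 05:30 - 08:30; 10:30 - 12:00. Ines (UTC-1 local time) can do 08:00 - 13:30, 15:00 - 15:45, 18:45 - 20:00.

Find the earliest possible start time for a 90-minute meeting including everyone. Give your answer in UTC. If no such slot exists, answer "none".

Pablo in UTC: 09:00-14:00, 16:00-16:45, 18:45-20:45 (add 1h to convert from UTC-1).
Sven in UTC: 10:30-13:15, 16:15-17:00, 17:30-19:45 (subtract 2h to convert from UTC+2).
Alice in UTC: 09:00-17:00 (subtract 2h to convert from UTC+2).
Quinn in UTC: 10:30-13:15, 14:30-17:30, 19:30-21:00 (add 9h to convert from UTC-9).
Ines in UTC: 09:00-14:30, 16:00-16:45, 19:45-21:00 (add 1h to convert from UTC-1).
Pablo ∩ Sven: 10:30-13:15, 16:15-16:45, 18:45-19:45.
Pablo ∩ Sven ∩ Alice: 10:30-13:15, 16:15-16:45.
Pablo ∩ Sven ∩ Alice ∩ Quinn: 10:30-13:15, 16:15-16:45.
Pablo ∩ Sven ∩ Alice ∩ Quinn ∩ Ines: 10:30-13:15, 16:15-16:45.
The first common window of at least 90 minutes is 10:30-13:15, so the earliest start is 10:30.

10:30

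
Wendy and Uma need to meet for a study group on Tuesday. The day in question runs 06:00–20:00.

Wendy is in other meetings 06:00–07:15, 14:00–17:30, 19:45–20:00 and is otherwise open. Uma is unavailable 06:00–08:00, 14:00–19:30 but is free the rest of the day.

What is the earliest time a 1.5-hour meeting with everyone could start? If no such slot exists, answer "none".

Wendy free: 07:15-14:00, 17:30-19:45 (invert busy blocks within the working day).
Uma free: 08:00-14:00, 19:30-20:00 (invert busy blocks within the working day).
Wendy ∩ Uma: 08:00-14:00, 19:30-19:45.
The first common window of at least 90 minutes is 08:00-14:00, so the earliest start is 08:00.

08:00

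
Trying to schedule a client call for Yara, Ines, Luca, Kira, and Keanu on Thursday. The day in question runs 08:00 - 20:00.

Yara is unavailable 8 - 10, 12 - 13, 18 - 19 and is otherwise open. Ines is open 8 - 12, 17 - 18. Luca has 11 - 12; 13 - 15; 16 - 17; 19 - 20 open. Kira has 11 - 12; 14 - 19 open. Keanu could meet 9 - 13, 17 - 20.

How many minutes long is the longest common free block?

Yara free: 10:00-12:00, 13:00-18:00, 19:00-20:00 (invert busy blocks within the working day).
Ines free: 08:00-12:00, 17:00-18:00.
Luca free: 11:00-12:00, 13:00-15:00, 16:00-17:00, 19:00-20:00.
Kira free: 11:00-12:00, 14:00-19:00.
Keanu free: 09:00-13:00, 17:00-20:00.
Yara ∩ Ines: 10:00-12:00, 17:00-18:00.
Yara ∩ Ines ∩ Luca: 11:00-12:00.
Yara ∩ Ines ∩ Luca ∩ Kira: 11:00-12:00.
Yara ∩ Ines ∩ Luca ∩ Kira ∩ Keanu: 11:00-12:00.
The longest is 11:00-12:00 at 60 minutes.

60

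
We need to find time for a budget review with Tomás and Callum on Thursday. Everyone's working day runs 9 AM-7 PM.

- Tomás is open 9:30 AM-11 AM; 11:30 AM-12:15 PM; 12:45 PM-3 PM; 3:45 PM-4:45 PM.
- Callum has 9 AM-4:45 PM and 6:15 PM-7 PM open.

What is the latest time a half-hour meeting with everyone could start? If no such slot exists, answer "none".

16:15

Tomás ∩ Callum: 09:30-11:00, 11:30-12:15, 12:45-15:00, 15:45-16:45.
The last common window of at least 30 minutes is 15:45-16:45; a 30-minute meeting can start as late as 16:15 and still end by 16:45.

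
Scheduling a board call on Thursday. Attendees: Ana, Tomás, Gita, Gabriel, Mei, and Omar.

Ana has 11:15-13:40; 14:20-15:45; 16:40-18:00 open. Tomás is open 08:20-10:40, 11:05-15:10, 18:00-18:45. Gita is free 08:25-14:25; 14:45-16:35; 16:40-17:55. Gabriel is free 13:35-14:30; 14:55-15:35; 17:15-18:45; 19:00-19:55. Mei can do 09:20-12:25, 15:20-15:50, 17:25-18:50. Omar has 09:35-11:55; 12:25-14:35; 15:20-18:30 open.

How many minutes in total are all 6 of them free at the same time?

0

Ana ∩ Tomás: 11:15-13:40, 14:20-15:10.
Ana ∩ Tomás ∩ Gita: 11:15-13:40, 14:20-14:25, 14:45-15:10.
Ana ∩ Tomás ∩ Gita ∩ Gabriel: 13:35-13:40, 14:20-14:25, 14:55-15:10.
Ana ∩ Tomás ∩ Gita ∩ Gabriel ∩ Mei: ∅.
Ana ∩ Tomás ∩ Gita ∩ Gabriel ∩ Mei ∩ Omar: ∅.
There is no time when everyone is free.
There is no common window, so the total is 0 minutes.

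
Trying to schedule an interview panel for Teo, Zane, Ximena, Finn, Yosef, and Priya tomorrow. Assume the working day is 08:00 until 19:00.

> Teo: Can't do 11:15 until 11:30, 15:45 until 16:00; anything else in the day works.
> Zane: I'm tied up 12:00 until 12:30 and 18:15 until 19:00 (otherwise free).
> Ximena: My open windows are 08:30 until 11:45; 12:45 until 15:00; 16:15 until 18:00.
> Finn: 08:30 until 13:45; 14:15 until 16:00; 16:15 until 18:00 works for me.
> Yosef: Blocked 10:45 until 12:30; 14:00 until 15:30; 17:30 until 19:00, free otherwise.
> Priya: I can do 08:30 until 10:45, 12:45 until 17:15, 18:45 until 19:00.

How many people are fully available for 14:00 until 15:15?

Teo free: 08:00-11:15, 11:30-15:45, 16:00-19:00 (invert busy blocks within the working day).
Zane free: 08:00-12:00, 12:30-18:15 (invert busy blocks within the working day).
Ximena free: 08:30-11:45, 12:45-15:00, 16:15-18:00.
Finn free: 08:30-13:45, 14:15-16:00, 16:15-18:00.
Yosef free: 08:00-10:45, 12:30-14:00, 15:30-17:30 (invert busy blocks within the working day).
Priya free: 08:30-10:45, 12:45-17:15, 18:45-19:00.
Teo, Zane, and Priya can make the full 14:00-15:15 slot — that's 3.

3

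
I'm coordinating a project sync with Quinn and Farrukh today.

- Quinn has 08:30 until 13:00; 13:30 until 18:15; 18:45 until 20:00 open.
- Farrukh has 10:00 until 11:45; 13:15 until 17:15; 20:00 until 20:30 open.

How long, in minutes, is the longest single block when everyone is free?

Quinn ∩ Farrukh: 10:00-11:45, 13:30-17:15.
The longest is 13:30-17:15 at 225 minutes.

225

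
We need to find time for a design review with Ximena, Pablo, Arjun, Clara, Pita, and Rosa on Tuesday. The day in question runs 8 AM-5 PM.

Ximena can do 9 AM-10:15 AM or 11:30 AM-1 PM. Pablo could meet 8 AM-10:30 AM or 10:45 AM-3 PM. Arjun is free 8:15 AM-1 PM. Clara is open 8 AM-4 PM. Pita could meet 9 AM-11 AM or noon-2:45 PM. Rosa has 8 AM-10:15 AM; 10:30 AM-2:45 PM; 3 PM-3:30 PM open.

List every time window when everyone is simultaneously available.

09:00-10:15, 12:00-13:00

Ximena ∩ Pablo: 09:00-10:15, 11:30-13:00.
Ximena ∩ Pablo ∩ Arjun: 09:00-10:15, 11:30-13:00.
Ximena ∩ Pablo ∩ Arjun ∩ Clara: 09:00-10:15, 11:30-13:00.
Ximena ∩ Pablo ∩ Arjun ∩ Clara ∩ Pita: 09:00-10:15, 12:00-13:00.
Ximena ∩ Pablo ∩ Arjun ∩ Clara ∩ Pita ∩ Rosa: 09:00-10:15, 12:00-13:00.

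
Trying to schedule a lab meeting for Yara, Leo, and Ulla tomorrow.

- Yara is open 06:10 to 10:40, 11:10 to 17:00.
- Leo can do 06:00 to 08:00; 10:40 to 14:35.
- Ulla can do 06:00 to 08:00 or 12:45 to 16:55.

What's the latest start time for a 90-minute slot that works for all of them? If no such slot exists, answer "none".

Yara ∩ Leo: 06:10-08:00, 11:10-14:35.
Yara ∩ Leo ∩ Ulla: 06:10-08:00, 12:45-14:35.
Those are the intersection windows.
The last common window of at least 90 minutes is 12:45-14:35; a 90-minute meeting can start as late as 13:05 and still end by 14:35.

13:05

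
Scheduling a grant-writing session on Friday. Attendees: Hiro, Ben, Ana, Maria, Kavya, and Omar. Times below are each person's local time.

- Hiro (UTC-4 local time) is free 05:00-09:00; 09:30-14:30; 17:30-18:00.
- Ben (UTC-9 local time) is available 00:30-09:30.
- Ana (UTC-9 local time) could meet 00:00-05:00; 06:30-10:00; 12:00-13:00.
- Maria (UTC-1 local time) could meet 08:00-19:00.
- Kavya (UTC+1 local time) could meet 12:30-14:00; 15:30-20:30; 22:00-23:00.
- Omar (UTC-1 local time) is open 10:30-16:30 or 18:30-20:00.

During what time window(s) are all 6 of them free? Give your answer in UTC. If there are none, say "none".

Hiro in UTC: 09:00-13:00, 13:30-18:30, 21:30-22:00 (add 4h to convert from UTC-4).
Ben in UTC: 09:30-18:30 (add 9h to convert from UTC-9).
Ana in UTC: 09:00-14:00, 15:30-19:00, 21:00-22:00 (add 9h to convert from UTC-9).
Maria in UTC: 09:00-20:00 (add 1h to convert from UTC-1).
Kavya in UTC: 11:30-13:00, 14:30-19:30, 21:00-22:00 (subtract 1h to convert from UTC+1).
Omar in UTC: 11:30-17:30, 19:30-21:00 (add 1h to convert from UTC-1).
Hiro ∩ Ben: 09:30-13:00, 13:30-18:30.
Hiro ∩ Ben ∩ Ana: 09:30-13:00, 13:30-14:00, 15:30-18:30.
Hiro ∩ Ben ∩ Ana ∩ Maria: 09:30-13:00, 13:30-14:00, 15:30-18:30.
Hiro ∩ Ben ∩ Ana ∩ Maria ∩ Kavya: 11:30-13:00, 15:30-18:30.
Hiro ∩ Ben ∩ Ana ∩ Maria ∩ Kavya ∩ Omar: 11:30-13:00, 15:30-17:30.

11:30-13:00, 15:30-17:30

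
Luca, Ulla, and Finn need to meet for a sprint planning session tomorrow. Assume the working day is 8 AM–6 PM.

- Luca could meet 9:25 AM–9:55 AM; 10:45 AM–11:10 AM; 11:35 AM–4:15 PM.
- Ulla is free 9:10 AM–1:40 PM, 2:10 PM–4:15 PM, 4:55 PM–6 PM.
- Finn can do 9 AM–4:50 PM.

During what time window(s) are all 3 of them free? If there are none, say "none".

09:25-09:55, 10:45-11:10, 11:35-13:40, 14:10-16:15

Luca ∩ Ulla: 09:25-09:55, 10:45-11:10, 11:35-13:40, 14:10-16:15.
Luca ∩ Ulla ∩ Finn: 09:25-09:55, 10:45-11:10, 11:35-13:40, 14:10-16:15.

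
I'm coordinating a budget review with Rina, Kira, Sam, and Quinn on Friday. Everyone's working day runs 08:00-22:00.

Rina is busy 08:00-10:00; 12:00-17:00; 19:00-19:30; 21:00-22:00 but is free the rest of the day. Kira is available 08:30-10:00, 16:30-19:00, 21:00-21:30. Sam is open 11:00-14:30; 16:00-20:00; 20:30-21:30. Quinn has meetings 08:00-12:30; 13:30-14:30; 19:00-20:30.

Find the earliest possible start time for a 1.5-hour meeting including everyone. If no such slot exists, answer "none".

Rina free: 10:00-12:00, 17:00-19:00, 19:30-21:00 (invert busy blocks within the working day).
Kira free: 08:30-10:00, 16:30-19:00, 21:00-21:30.
Sam free: 11:00-14:30, 16:00-20:00, 20:30-21:30.
Quinn free: 12:30-13:30, 14:30-19:00, 20:30-22:00 (invert busy blocks within the working day).
Rina ∩ Kira: 17:00-19:00.
Rina ∩ Kira ∩ Sam: 17:00-19:00.
Rina ∩ Kira ∩ Sam ∩ Quinn: 17:00-19:00.
Those are the intersection windows.
The first common window of at least 90 minutes is 17:00-19:00, so the earliest start is 17:00.

17:00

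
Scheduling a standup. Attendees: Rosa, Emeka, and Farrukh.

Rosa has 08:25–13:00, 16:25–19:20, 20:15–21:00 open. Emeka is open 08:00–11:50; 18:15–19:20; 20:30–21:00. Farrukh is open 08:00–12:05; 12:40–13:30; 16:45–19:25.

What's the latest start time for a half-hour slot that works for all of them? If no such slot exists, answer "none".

18:50

Rosa ∩ Emeka: 08:25-11:50, 18:15-19:20, 20:30-21:00.
Rosa ∩ Emeka ∩ Farrukh: 08:25-11:50, 18:15-19:20.
The last common window of at least 30 minutes is 18:15-19:20; a 30-minute meeting can start as late as 18:50 and still end by 19:20.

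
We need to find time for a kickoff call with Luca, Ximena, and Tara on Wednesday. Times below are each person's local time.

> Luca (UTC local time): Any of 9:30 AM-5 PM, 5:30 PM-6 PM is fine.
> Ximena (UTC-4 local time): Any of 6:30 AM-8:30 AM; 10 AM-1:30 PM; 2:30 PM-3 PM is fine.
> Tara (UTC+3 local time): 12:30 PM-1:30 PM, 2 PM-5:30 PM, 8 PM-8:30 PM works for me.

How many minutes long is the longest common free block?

Luca in UTC: 09:30-17:00, 17:30-18:00.
Ximena in UTC: 10:30-12:30, 14:00-17:30, 18:30-19:00 (add 4h to convert from UTC-4).
Tara in UTC: 09:30-10:30, 11:00-14:30, 17:00-17:30 (subtract 3h to convert from UTC+3).
Luca ∩ Ximena: 10:30-12:30, 14:00-17:00.
Luca ∩ Ximena ∩ Tara: 11:00-12:30, 14:00-14:30.
The longest is 11:00-12:30 at 90 minutes.

90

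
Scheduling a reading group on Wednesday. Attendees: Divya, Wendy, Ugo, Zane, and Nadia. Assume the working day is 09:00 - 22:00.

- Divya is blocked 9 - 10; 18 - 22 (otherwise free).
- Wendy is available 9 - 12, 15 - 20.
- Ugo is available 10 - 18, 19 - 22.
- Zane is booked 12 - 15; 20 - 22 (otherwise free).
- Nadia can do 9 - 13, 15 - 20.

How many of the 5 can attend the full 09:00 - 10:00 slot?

Divya free: 10:00-18:00 (invert busy blocks within the working day).
Wendy free: 09:00-12:00, 15:00-20:00.
Ugo free: 10:00-18:00, 19:00-22:00.
Zane free: 09:00-12:00, 15:00-20:00 (invert busy blocks within the working day).
Nadia free: 09:00-13:00, 15:00-20:00.
Wendy, Zane, and Nadia can make the full 09:00-10:00 slot — that's 3.

3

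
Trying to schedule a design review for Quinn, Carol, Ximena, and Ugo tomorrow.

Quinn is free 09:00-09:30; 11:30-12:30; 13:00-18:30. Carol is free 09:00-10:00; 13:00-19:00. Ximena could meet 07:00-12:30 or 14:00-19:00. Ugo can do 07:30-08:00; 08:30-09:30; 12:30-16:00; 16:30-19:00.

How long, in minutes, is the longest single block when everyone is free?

Quinn ∩ Carol: 09:00-09:30, 13:00-18:30.
Quinn ∩ Carol ∩ Ximena: 09:00-09:30, 14:00-18:30.
Quinn ∩ Carol ∩ Ximena ∩ Ugo: 09:00-09:30, 14:00-16:00, 16:30-18:30.
So the common availability across everyone is 09:00-09:30, 14:00-16:00, 16:30-18:30.
The longest is 14:00-16:00 at 120 minutes.

120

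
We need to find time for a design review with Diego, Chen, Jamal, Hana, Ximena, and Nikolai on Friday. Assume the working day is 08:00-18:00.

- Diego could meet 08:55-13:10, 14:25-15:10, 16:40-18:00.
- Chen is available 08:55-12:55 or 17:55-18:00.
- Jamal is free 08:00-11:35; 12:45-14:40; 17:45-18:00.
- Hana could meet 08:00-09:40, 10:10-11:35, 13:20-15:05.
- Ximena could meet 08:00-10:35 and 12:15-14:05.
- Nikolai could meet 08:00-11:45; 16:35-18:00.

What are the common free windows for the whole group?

Diego ∩ Chen: 08:55-12:55, 17:55-18:00.
Diego ∩ Chen ∩ Jamal: 08:55-11:35, 12:45-12:55, 17:55-18:00.
Diego ∩ Chen ∩ Jamal ∩ Hana: 08:55-09:40, 10:10-11:35.
Diego ∩ Chen ∩ Jamal ∩ Hana ∩ Ximena: 08:55-09:40, 10:10-10:35.
Diego ∩ Chen ∩ Jamal ∩ Hana ∩ Ximena ∩ Nikolai: 08:55-09:40, 10:10-10:35.
Those are the intersection windows.

08:55-09:40, 10:10-10:35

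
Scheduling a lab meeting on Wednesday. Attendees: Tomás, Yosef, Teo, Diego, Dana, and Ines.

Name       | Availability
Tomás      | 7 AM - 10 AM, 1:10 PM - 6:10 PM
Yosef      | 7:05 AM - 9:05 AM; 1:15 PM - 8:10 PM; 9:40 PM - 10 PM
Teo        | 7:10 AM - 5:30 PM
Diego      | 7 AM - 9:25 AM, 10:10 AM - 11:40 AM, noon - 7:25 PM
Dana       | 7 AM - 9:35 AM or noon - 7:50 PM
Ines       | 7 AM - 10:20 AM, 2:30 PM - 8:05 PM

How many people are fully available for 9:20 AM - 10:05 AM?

Teo and Ines can make the full 09:20-10:05 slot — that's 2.

2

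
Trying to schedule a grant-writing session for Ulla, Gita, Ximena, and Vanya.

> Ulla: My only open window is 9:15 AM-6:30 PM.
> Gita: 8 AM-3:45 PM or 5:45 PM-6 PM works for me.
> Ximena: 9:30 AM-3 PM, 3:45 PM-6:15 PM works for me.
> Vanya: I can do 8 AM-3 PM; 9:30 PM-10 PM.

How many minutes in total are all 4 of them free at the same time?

Ulla ∩ Gita: 09:15-15:45, 17:45-18:00.
Ulla ∩ Gita ∩ Ximena: 09:30-15:00, 17:45-18:00.
Ulla ∩ Gita ∩ Ximena ∩ Vanya: 09:30-15:00.
So the common availability across everyone is 09:30-15:00.
That's a single block of 330 minutes.

330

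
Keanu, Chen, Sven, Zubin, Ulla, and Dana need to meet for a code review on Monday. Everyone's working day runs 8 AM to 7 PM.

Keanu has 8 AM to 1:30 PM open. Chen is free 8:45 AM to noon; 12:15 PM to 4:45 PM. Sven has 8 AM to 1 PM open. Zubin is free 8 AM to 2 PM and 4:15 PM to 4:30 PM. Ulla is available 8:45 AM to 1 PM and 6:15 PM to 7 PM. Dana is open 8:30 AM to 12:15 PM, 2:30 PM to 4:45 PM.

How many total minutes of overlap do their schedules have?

195

Keanu ∩ Chen: 08:45-12:00, 12:15-13:30.
Keanu ∩ Chen ∩ Sven: 08:45-12:00, 12:15-13:00.
Keanu ∩ Chen ∩ Sven ∩ Zubin: 08:45-12:00, 12:15-13:00.
Keanu ∩ Chen ∩ Sven ∩ Zubin ∩ Ulla: 08:45-12:00, 12:15-13:00.
Keanu ∩ Chen ∩ Sven ∩ Zubin ∩ Ulla ∩ Dana: 08:45-12:00.
That's a single block of 195 minutes.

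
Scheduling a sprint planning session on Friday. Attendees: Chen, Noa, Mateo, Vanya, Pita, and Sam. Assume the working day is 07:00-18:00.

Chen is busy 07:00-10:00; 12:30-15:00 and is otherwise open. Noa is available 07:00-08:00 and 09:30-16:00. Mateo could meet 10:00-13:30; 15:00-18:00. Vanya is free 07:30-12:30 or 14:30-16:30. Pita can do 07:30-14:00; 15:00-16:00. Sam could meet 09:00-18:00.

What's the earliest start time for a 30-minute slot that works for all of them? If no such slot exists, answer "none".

10:00

Chen free: 10:00-12:30, 15:00-18:00 (invert busy blocks within the working day).
Noa free: 07:00-08:00, 09:30-16:00.
Mateo free: 10:00-13:30, 15:00-18:00.
Vanya free: 07:30-12:30, 14:30-16:30.
Pita free: 07:30-14:00, 15:00-16:00.
Sam free: 09:00-18:00.
Chen ∩ Noa: 10:00-12:30, 15:00-16:00.
Chen ∩ Noa ∩ Mateo: 10:00-12:30, 15:00-16:00.
Chen ∩ Noa ∩ Mateo ∩ Vanya: 10:00-12:30, 15:00-16:00.
Chen ∩ Noa ∩ Mateo ∩ Vanya ∩ Pita: 10:00-12:30, 15:00-16:00.
Chen ∩ Noa ∩ Mateo ∩ Vanya ∩ Pita ∩ Sam: 10:00-12:30, 15:00-16:00.
Those are the intersection windows.
The first common window of at least 30 minutes is 10:00-12:30, so the earliest start is 10:00.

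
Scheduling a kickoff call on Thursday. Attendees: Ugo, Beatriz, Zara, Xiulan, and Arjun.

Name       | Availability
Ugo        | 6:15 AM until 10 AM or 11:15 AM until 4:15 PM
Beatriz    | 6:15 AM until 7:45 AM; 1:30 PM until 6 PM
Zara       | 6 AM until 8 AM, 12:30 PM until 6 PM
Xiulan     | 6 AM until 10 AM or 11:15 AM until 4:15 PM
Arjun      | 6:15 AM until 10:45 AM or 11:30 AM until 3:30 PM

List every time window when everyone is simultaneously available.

06:15-07:45, 13:30-15:30

Ugo ∩ Beatriz: 06:15-07:45, 13:30-16:15.
Ugo ∩ Beatriz ∩ Zara: 06:15-07:45, 13:30-16:15.
Ugo ∩ Beatriz ∩ Zara ∩ Xiulan: 06:15-07:45, 13:30-16:15.
Ugo ∩ Beatriz ∩ Zara ∩ Xiulan ∩ Arjun: 06:15-07:45, 13:30-15:30.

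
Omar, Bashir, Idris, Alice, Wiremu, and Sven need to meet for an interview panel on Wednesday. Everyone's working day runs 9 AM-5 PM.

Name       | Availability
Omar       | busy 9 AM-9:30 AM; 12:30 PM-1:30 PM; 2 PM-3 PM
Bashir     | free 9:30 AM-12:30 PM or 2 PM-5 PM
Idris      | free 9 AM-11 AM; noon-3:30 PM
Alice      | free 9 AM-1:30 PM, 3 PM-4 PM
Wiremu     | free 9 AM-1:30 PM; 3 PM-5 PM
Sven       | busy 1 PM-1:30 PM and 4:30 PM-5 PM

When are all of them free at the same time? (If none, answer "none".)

09:30-11:00, 12:00-12:30, 15:00-15:30

Omar free: 09:30-12:30, 13:30-14:00, 15:00-17:00 (invert busy blocks within the working day).
Bashir free: 09:30-12:30, 14:00-17:00.
Idris free: 09:00-11:00, 12:00-15:30.
Alice free: 09:00-13:30, 15:00-16:00.
Wiremu free: 09:00-13:30, 15:00-17:00.
Sven free: 09:00-13:00, 13:30-16:30 (invert busy blocks within the working day).
Omar ∩ Bashir: 09:30-12:30, 15:00-17:00.
Omar ∩ Bashir ∩ Idris: 09:30-11:00, 12:00-12:30, 15:00-15:30.
Omar ∩ Bashir ∩ Idris ∩ Alice: 09:30-11:00, 12:00-12:30, 15:00-15:30.
Omar ∩ Bashir ∩ Idris ∩ Alice ∩ Wiremu: 09:30-11:00, 12:00-12:30, 15:00-15:30.
Omar ∩ Bashir ∩ Idris ∩ Alice ∩ Wiremu ∩ Sven: 09:30-11:00, 12:00-12:30, 15:00-15:30.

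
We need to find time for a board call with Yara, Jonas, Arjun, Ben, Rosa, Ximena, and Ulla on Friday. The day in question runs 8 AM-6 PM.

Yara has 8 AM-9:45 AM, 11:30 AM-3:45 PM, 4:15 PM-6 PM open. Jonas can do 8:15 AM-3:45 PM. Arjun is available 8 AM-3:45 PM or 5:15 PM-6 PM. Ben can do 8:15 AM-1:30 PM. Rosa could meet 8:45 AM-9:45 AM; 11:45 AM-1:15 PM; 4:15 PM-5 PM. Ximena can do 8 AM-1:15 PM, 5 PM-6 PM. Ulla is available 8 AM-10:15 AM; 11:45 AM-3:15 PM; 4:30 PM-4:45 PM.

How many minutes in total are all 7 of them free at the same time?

150

Yara ∩ Jonas: 08:15-09:45, 11:30-15:45.
Yara ∩ Jonas ∩ Arjun: 08:15-09:45, 11:30-15:45.
Yara ∩ Jonas ∩ Arjun ∩ Ben: 08:15-09:45, 11:30-13:30.
Yara ∩ Jonas ∩ Arjun ∩ Ben ∩ Rosa: 08:45-09:45, 11:45-13:15.
Yara ∩ Jonas ∩ Arjun ∩ Ben ∩ Rosa ∩ Ximena: 08:45-09:45, 11:45-13:15.
Yara ∩ Jonas ∩ Arjun ∩ Ben ∩ Rosa ∩ Ximena ∩ Ulla: 08:45-09:45, 11:45-13:15.
Summing the common windows: 60 + 90 = 150 minutes.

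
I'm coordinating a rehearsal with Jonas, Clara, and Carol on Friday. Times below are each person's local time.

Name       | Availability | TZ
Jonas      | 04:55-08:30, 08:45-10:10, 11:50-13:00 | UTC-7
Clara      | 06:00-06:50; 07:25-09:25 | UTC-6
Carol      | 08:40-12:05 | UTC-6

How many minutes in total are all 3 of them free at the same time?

Jonas in UTC: 11:55-15:30, 15:45-17:10, 18:50-20:00 (add 7h to convert from UTC-7).
Clara in UTC: 12:00-12:50, 13:25-15:25 (add 6h to convert from UTC-6).
Carol in UTC: 14:40-18:05 (add 6h to convert from UTC-6).
Jonas ∩ Clara: 12:00-12:50, 13:25-15:25.
Jonas ∩ Clara ∩ Carol: 14:40-15:25.
That's a single block of 45 minutes.

45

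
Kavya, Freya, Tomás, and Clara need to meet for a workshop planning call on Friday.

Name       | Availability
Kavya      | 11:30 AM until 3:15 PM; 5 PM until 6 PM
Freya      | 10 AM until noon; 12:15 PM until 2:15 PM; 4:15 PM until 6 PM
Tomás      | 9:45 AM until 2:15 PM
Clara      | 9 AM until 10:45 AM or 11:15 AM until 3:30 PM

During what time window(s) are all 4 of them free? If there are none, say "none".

11:30-12:00, 12:15-14:15

Kavya ∩ Freya: 11:30-12:00, 12:15-14:15, 17:00-18:00.
Kavya ∩ Freya ∩ Tomás: 11:30-12:00, 12:15-14:15.
Kavya ∩ Freya ∩ Tomás ∩ Clara: 11:30-12:00, 12:15-14:15.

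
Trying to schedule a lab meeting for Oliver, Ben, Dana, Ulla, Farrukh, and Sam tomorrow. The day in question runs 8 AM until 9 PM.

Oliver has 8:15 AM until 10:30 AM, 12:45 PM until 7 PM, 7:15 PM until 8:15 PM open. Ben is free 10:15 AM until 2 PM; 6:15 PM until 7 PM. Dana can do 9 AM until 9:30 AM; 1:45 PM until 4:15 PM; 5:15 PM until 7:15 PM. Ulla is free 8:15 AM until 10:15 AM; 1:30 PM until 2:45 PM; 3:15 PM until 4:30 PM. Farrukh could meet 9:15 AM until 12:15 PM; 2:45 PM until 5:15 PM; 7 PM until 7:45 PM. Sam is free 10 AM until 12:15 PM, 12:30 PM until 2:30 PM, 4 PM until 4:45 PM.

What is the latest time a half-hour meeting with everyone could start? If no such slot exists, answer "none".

Oliver ∩ Ben: 10:15-10:30, 12:45-14:00, 18:15-19:00.
Oliver ∩ Ben ∩ Dana: 13:45-14:00, 18:15-19:00.
Oliver ∩ Ben ∩ Dana ∩ Ulla: 13:45-14:00.
Oliver ∩ Ben ∩ Dana ∩ Ulla ∩ Farrukh: ∅.
Oliver ∩ Ben ∩ Dana ∩ Ulla ∩ Farrukh ∩ Sam: ∅.
There is no time when everyone is free.
No common window is at least 30 minutes long.

none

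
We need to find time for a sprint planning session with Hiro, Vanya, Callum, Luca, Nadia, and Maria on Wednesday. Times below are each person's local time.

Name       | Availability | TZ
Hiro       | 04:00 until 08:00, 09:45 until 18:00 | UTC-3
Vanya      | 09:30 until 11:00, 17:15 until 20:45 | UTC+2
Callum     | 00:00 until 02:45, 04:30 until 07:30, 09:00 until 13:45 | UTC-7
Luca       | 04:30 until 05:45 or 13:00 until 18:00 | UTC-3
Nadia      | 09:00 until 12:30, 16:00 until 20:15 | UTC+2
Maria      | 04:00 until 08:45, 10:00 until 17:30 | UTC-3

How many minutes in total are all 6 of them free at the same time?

210

Hiro in UTC: 07:00-11:00, 12:45-21:00 (add 3h to convert from UTC-3).
Vanya in UTC: 07:30-09:00, 15:15-18:45 (subtract 2h to convert from UTC+2).
Callum in UTC: 07:00-09:45, 11:30-14:30, 16:00-20:45 (add 7h to convert from UTC-7).
Luca in UTC: 07:30-08:45, 16:00-21:00 (add 3h to convert from UTC-3).
Nadia in UTC: 07:00-10:30, 14:00-18:15 (subtract 2h to convert from UTC+2).
Maria in UTC: 07:00-11:45, 13:00-20:30 (add 3h to convert from UTC-3).
Hiro ∩ Vanya: 07:30-09:00, 15:15-18:45.
Hiro ∩ Vanya ∩ Callum: 07:30-09:00, 16:00-18:45.
Hiro ∩ Vanya ∩ Callum ∩ Luca: 07:30-08:45, 16:00-18:45.
Hiro ∩ Vanya ∩ Callum ∩ Luca ∩ Nadia: 07:30-08:45, 16:00-18:15.
Hiro ∩ Vanya ∩ Callum ∩ Luca ∩ Nadia ∩ Maria: 07:30-08:45, 16:00-18:15.
So the common availability across everyone is 07:30-08:45, 16:00-18:15.
Summing the common windows: 75 + 135 = 210 minutes.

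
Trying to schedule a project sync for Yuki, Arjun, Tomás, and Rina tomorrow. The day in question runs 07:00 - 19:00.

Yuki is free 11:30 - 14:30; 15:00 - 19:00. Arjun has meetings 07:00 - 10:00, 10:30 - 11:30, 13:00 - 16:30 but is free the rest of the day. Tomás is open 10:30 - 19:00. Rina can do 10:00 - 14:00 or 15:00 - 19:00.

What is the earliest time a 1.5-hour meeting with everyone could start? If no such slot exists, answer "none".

Yuki free: 11:30-14:30, 15:00-19:00.
Arjun free: 10:00-10:30, 11:30-13:00, 16:30-19:00 (invert busy blocks within the working day).
Tomás free: 10:30-19:00.
Rina free: 10:00-14:00, 15:00-19:00.
Yuki ∩ Arjun: 11:30-13:00, 16:30-19:00.
Yuki ∩ Arjun ∩ Tomás: 11:30-13:00, 16:30-19:00.
Yuki ∩ Arjun ∩ Tomás ∩ Rina: 11:30-13:00, 16:30-19:00.
Those are the intersection windows.
The first common window of at least 90 minutes is 11:30-13:00, so the earliest start is 11:30.

11:30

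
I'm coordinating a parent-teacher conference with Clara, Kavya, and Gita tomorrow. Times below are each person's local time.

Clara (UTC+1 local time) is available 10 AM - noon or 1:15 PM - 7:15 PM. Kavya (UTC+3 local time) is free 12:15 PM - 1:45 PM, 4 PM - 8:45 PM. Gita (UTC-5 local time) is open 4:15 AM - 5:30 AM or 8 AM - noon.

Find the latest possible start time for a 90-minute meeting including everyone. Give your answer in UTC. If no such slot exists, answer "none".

Clara in UTC: 09:00-11:00, 12:15-18:15 (subtract 1h to convert from UTC+1).
Kavya in UTC: 09:15-10:45, 13:00-17:45 (subtract 3h to convert from UTC+3).
Gita in UTC: 09:15-10:30, 13:00-17:00 (add 5h to convert from UTC-5).
Clara ∩ Kavya: 09:15-10:45, 13:00-17:45.
Clara ∩ Kavya ∩ Gita: 09:15-10:30, 13:00-17:00.
Those are the intersection windows.
The last common window of at least 90 minutes is 13:00-17:00; a 90-minute meeting can start as late as 15:30 and still end by 17:00.

15:30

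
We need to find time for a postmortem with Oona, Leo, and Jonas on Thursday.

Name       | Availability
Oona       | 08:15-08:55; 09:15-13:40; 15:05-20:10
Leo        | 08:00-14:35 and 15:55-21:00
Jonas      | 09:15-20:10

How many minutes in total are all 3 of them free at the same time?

Oona ∩ Leo: 08:15-08:55, 09:15-13:40, 15:55-20:10.
Oona ∩ Leo ∩ Jonas: 09:15-13:40, 15:55-20:10.
Those are the intersection windows.
Summing the common windows: 265 + 255 = 520 minutes.

520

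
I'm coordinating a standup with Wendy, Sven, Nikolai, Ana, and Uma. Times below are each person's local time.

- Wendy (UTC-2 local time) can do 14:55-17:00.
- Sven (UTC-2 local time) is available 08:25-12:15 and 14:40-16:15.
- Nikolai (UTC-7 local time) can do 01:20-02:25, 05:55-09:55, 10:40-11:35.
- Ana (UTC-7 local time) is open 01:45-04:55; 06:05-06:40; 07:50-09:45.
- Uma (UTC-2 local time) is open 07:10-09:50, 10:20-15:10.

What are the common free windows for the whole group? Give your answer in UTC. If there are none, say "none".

none

Wendy in UTC: 16:55-19:00 (add 2h to convert from UTC-2).
Sven in UTC: 10:25-14:15, 16:40-18:15 (add 2h to convert from UTC-2).
Nikolai in UTC: 08:20-09:25, 12:55-16:55, 17:40-18:35 (add 7h to convert from UTC-7).
Ana in UTC: 08:45-11:55, 13:05-13:40, 14:50-16:45 (add 7h to convert from UTC-7).
Uma in UTC: 09:10-11:50, 12:20-17:10 (add 2h to convert from UTC-2).
Wendy ∩ Sven: 16:55-18:15.
Wendy ∩ Sven ∩ Nikolai: 17:40-18:15.
Wendy ∩ Sven ∩ Nikolai ∩ Ana: ∅.
Wendy ∩ Sven ∩ Nikolai ∩ Ana ∩ Uma: ∅.
There is no time when everyone is free.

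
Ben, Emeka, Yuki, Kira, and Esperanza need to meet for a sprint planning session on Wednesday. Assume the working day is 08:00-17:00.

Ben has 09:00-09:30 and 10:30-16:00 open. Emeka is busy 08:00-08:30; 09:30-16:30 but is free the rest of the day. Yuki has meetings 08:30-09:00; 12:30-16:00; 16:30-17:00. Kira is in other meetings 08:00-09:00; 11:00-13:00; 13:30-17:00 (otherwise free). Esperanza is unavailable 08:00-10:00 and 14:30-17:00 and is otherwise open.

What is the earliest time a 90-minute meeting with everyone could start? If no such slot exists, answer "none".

Ben free: 09:00-09:30, 10:30-16:00.
Emeka free: 08:30-09:30, 16:30-17:00 (invert busy blocks within the working day).
Yuki free: 08:00-08:30, 09:00-12:30, 16:00-16:30 (invert busy blocks within the working day).
Kira free: 09:00-11:00, 13:00-13:30 (invert busy blocks within the working day).
Esperanza free: 10:00-14:30 (invert busy blocks within the working day).
Ben ∩ Emeka: 09:00-09:30.
Ben ∩ Emeka ∩ Yuki: 09:00-09:30.
Ben ∩ Emeka ∩ Yuki ∩ Kira: 09:00-09:30.
Ben ∩ Emeka ∩ Yuki ∩ Kira ∩ Esperanza: ∅.
There is no time when everyone is free.
No common window is at least 90 minutes long.

none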